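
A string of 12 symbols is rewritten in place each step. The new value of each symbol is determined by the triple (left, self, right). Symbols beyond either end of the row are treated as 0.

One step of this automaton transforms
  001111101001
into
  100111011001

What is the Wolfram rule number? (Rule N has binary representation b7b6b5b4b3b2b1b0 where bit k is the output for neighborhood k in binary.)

165

position 3: 111 → 1  (bit 7 = 1)
position 6: 110 → 0  (bit 6 = 0)
position 7: 101 → 1  (bit 5 = 1)
position 9: 100 → 0  (bit 4 = 0)
position 2: 011 → 0  (bit 3 = 0)
position 8: 010 → 1  (bit 2 = 1)
position 1: 001 → 0  (bit 1 = 0)
position 0: 000 → 1  (bit 0 = 1)
bits b7..b0 = 10100101 = 165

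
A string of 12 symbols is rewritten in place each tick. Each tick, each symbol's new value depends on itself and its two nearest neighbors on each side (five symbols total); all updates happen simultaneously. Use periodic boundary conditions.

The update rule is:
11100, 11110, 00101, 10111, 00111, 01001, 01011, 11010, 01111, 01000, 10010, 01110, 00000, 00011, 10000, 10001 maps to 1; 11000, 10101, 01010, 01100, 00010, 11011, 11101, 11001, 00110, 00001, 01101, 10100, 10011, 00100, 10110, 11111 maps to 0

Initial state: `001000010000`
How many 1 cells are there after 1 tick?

6

000110001111
count of 1: 6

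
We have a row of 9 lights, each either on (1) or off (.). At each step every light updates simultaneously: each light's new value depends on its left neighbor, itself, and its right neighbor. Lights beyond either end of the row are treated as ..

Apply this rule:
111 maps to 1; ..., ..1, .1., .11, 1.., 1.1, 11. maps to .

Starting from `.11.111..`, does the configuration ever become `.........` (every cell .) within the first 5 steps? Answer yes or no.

step 1: .....1...
step 2: .........
all cells are . at step 2

yes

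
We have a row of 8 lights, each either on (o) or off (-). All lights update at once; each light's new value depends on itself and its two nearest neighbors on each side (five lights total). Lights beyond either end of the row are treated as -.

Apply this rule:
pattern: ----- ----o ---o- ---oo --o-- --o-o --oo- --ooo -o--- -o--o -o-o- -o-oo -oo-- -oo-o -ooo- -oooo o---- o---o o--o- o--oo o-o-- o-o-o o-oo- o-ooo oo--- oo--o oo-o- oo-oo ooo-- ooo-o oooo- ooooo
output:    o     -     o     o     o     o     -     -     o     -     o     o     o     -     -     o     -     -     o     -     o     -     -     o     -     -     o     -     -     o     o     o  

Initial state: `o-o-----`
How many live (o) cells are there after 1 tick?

oooo-ooo
count of o: 7

7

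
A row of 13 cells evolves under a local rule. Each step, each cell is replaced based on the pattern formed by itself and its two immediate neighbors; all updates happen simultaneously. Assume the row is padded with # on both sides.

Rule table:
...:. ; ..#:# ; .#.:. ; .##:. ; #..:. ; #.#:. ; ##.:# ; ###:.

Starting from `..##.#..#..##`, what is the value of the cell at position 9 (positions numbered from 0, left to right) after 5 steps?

step 1: .#.#...#..#..
step 2: ......#..#..#
step 3: .....#..#..#.
step 4: ....#..#..#..
step 5: ...#..#..#..#
position 9 holds #

#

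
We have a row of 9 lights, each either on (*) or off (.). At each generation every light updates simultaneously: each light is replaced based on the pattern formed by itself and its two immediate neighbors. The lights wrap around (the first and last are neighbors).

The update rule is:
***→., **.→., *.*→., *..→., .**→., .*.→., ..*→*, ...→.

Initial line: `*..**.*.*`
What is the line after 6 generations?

......*..

..*......
.*.......
*........
........*
.......*.
......*..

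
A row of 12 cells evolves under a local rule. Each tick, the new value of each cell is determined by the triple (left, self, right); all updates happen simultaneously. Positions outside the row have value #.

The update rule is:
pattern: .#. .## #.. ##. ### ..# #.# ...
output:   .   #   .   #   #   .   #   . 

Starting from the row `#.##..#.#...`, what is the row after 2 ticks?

####...#....
####........

####........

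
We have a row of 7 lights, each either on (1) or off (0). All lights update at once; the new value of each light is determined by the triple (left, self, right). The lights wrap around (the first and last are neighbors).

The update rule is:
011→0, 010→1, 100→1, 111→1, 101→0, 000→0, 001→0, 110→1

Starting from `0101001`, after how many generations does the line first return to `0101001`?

0101101
0100101
0110101
0010101
1010101
1010100
1010110
1010010
1011010
1001010
1101010
0101010
0101011
0101001

14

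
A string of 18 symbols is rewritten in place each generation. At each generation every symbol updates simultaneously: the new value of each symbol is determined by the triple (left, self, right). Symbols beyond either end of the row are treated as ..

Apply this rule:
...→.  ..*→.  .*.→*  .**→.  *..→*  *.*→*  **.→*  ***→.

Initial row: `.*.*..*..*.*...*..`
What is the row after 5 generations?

.****.**.****..**.
....**.**...**..**
.....**.**...**..*
......**.**...**.*
.......**.**...***

.......**.**...***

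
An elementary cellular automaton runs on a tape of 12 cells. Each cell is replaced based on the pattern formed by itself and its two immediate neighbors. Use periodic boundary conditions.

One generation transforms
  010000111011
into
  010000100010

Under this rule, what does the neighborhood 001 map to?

0

At position 5 the neighborhood is 001; the next row has 0 there.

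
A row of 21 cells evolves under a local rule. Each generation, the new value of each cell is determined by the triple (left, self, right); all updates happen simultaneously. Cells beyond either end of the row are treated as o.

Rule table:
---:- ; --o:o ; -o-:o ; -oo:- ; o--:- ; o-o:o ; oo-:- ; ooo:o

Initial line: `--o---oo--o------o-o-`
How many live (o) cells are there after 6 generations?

-oo--o---oo-----ooooo
o---oo--o------o-oooo
---o---oo-----ooo-ooo
--oo--o------o-o-o-oo
-o---oo-----ooooooo-o
oo--o------o-ooooo-o-
count of o: 10

10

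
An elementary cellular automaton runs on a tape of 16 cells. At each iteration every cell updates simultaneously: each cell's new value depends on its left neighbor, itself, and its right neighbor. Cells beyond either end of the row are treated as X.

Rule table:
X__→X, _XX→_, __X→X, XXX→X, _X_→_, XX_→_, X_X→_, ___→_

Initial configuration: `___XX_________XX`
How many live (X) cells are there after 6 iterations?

4

X_X__X_______X_X
___XX_X_____X___
X_X____X___X_X_X
___X__X_X_X_____
X_X_XX_____X___X
______X___X_X_X_
count of X: 4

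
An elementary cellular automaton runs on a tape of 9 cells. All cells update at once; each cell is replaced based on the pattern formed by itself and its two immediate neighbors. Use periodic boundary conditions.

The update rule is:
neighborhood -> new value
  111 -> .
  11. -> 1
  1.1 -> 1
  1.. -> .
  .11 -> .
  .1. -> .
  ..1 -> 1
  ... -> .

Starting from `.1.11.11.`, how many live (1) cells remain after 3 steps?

5

1.1.11.1.
.1.1.11.1
1.1.1.11.
count of 1: 5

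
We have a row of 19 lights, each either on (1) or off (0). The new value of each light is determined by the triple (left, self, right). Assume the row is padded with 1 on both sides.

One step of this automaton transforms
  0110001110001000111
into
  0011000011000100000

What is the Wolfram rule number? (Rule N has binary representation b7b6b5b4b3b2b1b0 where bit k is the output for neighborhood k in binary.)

80

position 7: 111 → 0  (bit 7 = 0)
position 2: 110 → 1  (bit 6 = 1)
position 0: 101 → 0  (bit 5 = 0)
position 3: 100 → 1  (bit 4 = 1)
position 1: 011 → 0  (bit 3 = 0)
position 12: 010 → 0  (bit 2 = 0)
position 5: 001 → 0  (bit 1 = 0)
position 4: 000 → 0  (bit 0 = 0)
bits b7..b0 = 01010000 = 80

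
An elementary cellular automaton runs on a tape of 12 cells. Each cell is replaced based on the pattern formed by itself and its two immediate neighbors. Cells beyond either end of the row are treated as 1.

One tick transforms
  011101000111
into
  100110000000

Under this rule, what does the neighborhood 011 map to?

At position 1 the neighborhood is 011; the next row has 0 there.

0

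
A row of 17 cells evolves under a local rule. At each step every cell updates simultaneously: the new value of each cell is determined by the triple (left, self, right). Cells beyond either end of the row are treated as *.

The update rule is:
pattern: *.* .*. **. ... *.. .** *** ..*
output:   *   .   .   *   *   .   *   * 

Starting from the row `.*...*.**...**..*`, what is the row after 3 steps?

*.*.*.*..*.*..**.

*.***.*..***..**.
.*.*.*.**.*.**..*
*.*.*.*..*.*..**.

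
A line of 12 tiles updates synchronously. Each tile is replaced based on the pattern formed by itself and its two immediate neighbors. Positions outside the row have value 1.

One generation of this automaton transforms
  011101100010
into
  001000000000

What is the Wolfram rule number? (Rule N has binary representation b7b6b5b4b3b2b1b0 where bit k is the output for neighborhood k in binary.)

position 2: 111 → 1  (bit 7 = 1)
position 3: 110 → 0  (bit 6 = 0)
position 0: 101 → 0  (bit 5 = 0)
position 7: 100 → 0  (bit 4 = 0)
position 1: 011 → 0  (bit 3 = 0)
position 10: 010 → 0  (bit 2 = 0)
position 9: 001 → 0  (bit 1 = 0)
position 8: 000 → 0  (bit 0 = 0)
bits b7..b0 = 10000000 = 128

128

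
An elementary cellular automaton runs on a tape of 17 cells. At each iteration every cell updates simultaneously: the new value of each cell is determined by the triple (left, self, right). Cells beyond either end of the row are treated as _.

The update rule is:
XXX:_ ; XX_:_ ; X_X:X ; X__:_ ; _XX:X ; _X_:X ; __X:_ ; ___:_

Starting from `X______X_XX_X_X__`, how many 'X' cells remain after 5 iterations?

3

X______XXX_XXXX__
X______X__XX_____
X______X__X______
X______X__X______  (fixed point — unchanged through iteration 5)
count of X: 3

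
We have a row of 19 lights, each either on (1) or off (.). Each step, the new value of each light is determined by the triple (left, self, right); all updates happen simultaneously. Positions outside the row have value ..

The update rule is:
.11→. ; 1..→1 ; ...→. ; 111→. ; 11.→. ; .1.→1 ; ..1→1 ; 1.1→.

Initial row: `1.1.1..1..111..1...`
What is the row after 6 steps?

step 1: 1.1.111111...1111..
step 2: 1.1.......1.1....1.
step 3: 1.11.....11.11..111
step 4: 1...1...1.....11...
step 5: 11.111.111...1..1..
step 6: ..........1.111111.

..........1.111111.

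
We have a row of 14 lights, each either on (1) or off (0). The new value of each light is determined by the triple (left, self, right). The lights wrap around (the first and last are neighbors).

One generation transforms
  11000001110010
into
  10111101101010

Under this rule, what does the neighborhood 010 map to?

At position 12 the neighborhood is 010; the next row has 1 there.

1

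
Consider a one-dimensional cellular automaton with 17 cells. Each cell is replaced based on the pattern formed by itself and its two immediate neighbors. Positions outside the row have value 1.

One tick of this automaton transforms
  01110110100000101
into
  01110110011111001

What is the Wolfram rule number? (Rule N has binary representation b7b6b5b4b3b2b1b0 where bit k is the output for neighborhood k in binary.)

219

position 2: 111 → 1  (bit 7 = 1)
position 3: 110 → 1  (bit 6 = 1)
position 0: 101 → 0  (bit 5 = 0)
position 9: 100 → 1  (bit 4 = 1)
position 1: 011 → 1  (bit 3 = 1)
position 8: 010 → 0  (bit 2 = 0)
position 13: 001 → 1  (bit 1 = 1)
position 10: 000 → 1  (bit 0 = 1)
bits b7..b0 = 11011011 = 219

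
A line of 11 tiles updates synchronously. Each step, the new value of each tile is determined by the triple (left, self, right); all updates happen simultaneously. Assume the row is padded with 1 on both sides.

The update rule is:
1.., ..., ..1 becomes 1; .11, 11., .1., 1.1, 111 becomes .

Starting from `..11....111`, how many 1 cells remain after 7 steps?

11..1111...
..11....111  (repeats step 0; period 2)
step 7: 11..1111...
count of 1: 6

6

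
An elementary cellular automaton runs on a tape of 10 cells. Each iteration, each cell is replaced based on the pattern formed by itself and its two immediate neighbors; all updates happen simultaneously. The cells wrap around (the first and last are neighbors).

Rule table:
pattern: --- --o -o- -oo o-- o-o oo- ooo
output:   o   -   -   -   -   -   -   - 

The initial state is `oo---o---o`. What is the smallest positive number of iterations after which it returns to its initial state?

2

---o---o--
oo---o---o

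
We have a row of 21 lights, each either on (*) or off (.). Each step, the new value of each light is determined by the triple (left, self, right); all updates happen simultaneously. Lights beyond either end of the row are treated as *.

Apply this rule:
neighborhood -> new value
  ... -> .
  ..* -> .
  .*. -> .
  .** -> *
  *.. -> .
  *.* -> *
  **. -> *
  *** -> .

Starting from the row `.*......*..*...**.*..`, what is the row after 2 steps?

*..............*.*...

step 1: *..............***...
step 2: *..............*.*...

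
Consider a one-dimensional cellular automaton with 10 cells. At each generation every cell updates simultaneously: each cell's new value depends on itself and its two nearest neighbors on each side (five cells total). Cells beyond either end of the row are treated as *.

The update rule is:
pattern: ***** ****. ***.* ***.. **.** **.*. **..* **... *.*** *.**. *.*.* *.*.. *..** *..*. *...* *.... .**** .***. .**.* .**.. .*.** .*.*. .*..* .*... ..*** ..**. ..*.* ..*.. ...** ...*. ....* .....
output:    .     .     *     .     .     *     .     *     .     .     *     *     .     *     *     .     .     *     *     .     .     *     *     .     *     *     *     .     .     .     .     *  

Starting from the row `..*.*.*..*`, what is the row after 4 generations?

generation 1: .*******.*
generation 2: .......*..
generation 3: *.***...*.
generation 4: *..*.**.*.

*..*.**.*.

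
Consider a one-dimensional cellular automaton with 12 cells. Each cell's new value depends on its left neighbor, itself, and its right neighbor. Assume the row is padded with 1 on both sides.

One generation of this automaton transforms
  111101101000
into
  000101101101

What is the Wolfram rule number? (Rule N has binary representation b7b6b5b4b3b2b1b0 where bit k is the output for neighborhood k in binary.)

94

position 0: 111 → 0  (bit 7 = 0)
position 3: 110 → 1  (bit 6 = 1)
position 4: 101 → 0  (bit 5 = 0)
position 9: 100 → 1  (bit 4 = 1)
position 5: 011 → 1  (bit 3 = 1)
position 8: 010 → 1  (bit 2 = 1)
position 11: 001 → 1  (bit 1 = 1)
position 10: 000 → 0  (bit 0 = 0)
bits b7..b0 = 01011110 = 94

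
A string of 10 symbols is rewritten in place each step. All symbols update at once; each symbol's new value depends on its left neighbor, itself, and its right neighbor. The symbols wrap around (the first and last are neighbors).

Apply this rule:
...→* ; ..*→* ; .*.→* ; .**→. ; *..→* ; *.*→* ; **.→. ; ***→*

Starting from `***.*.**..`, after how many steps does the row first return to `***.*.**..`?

2

.*.***..**
***.*.**..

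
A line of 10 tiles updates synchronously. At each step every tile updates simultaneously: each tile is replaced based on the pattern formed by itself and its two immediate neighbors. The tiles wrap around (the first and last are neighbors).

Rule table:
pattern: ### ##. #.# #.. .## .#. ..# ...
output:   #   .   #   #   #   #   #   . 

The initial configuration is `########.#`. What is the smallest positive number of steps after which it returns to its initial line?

10

#######.##
######.###
#####.####
####.#####
###.######
##.#######
#.########
.#########
#########.
########.#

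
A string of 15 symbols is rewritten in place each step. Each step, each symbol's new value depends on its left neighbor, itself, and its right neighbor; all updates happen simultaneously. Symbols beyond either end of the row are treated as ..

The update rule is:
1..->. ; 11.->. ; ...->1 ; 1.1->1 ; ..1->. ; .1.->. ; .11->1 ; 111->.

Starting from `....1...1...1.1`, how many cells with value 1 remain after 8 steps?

111...1...1..1.
1...1...1......
..1...1...11111
1...1...1.1....
..1...1..1..111
1...1.......1..
..1...11111...1
1...1.1.....1..
count of 1: 4

4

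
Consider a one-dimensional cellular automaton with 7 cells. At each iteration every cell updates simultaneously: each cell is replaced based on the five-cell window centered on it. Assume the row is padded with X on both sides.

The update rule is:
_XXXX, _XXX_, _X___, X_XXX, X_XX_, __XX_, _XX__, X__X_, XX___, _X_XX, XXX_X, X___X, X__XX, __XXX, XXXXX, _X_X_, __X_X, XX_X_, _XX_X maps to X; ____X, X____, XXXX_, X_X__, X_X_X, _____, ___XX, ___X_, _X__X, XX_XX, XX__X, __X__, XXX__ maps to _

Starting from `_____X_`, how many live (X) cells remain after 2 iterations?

3

X____XX
_X___XX
count of X: 3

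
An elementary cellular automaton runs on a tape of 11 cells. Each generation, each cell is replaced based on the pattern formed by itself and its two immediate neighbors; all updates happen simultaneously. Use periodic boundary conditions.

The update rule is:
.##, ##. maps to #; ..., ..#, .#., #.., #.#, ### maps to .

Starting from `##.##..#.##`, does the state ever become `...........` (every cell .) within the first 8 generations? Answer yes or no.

no

generation 1: .#.##....#.
generation 2: ...##......
generation 3: ...##......  (fixed point — unchanged through generation 8)
generation 8 is ...##......, still not uniform .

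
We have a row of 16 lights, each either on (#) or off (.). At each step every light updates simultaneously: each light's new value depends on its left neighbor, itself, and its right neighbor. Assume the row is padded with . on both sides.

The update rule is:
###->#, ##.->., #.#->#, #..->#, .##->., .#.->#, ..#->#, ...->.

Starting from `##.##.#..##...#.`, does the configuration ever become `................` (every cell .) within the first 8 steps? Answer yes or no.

no

..#..####..#.###
.####.##.####.#.
#.##.#..#.##.###
##..######..#.#.
..##.####.######
.#..#.##.#.####.
######..###.##.#
.####.##.#.#..##
step 8 is .####.##.#.#..##, still not uniform .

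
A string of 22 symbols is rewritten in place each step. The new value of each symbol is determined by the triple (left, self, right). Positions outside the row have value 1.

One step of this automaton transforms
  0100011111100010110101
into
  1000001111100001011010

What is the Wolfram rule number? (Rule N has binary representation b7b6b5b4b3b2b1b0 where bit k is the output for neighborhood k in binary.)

position 6: 111 → 1  (bit 7 = 1)
position 10: 110 → 1  (bit 6 = 1)
position 0: 101 → 1  (bit 5 = 1)
position 2: 100 → 0  (bit 4 = 0)
position 5: 011 → 0  (bit 3 = 0)
position 1: 010 → 0  (bit 2 = 0)
position 4: 001 → 0  (bit 1 = 0)
position 3: 000 → 0  (bit 0 = 0)
bits b7..b0 = 11100000 = 224

224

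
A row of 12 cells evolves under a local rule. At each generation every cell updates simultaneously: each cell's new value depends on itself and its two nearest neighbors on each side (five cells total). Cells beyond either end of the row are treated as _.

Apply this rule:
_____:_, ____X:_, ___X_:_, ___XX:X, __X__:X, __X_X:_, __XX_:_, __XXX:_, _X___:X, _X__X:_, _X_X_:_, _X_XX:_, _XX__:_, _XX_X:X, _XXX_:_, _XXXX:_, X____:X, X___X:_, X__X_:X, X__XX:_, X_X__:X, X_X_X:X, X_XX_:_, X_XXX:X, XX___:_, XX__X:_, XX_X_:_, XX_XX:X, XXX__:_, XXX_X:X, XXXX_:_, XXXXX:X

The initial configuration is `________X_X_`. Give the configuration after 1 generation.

__________XX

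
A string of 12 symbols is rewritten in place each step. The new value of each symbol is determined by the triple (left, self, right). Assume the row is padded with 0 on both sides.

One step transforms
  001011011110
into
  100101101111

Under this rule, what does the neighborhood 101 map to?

At position 3 the neighborhood is 101; the next row has 1 there.

1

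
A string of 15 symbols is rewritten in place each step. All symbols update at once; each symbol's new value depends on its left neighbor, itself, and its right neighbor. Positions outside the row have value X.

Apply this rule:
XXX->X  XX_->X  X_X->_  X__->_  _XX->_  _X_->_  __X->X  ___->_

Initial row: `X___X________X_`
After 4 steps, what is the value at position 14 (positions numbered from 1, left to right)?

X__X________X__
X_X________X__X
X_________X__X_
X________X__X__
position 14 holds _

_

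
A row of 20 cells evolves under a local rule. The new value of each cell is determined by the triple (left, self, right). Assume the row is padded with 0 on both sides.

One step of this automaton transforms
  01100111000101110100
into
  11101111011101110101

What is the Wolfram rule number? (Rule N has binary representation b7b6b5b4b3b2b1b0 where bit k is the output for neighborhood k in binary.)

207

position 6: 111 → 1  (bit 7 = 1)
position 2: 110 → 1  (bit 6 = 1)
position 12: 101 → 0  (bit 5 = 0)
position 3: 100 → 0  (bit 4 = 0)
position 1: 011 → 1  (bit 3 = 1)
position 11: 010 → 1  (bit 2 = 1)
position 0: 001 → 1  (bit 1 = 1)
position 9: 000 → 1  (bit 0 = 1)
bits b7..b0 = 11001111 = 207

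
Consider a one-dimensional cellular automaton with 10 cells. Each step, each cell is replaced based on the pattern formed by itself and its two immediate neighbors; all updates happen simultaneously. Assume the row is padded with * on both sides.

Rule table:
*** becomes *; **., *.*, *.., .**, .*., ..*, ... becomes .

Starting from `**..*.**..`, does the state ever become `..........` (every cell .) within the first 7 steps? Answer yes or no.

yes

*.........
..........
all cells are . at step 2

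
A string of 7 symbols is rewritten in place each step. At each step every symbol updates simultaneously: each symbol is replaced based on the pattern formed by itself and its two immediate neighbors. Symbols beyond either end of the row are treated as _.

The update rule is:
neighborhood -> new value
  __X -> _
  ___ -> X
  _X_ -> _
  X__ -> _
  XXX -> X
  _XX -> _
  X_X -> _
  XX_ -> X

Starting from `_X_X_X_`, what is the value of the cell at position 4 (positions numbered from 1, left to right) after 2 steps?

_______
XXXXXXX
position 4 holds X

X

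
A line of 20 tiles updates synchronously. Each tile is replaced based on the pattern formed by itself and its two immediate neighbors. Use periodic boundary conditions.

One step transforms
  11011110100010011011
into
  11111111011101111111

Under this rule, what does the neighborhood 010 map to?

At position 8 the neighborhood is 010; the next row has 0 there.

0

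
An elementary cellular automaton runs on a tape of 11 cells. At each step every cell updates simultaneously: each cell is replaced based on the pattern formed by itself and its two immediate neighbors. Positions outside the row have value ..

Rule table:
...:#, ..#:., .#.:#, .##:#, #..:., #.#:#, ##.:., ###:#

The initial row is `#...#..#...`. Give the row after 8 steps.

#..##...###

step 1: #.#.#..#.##
step 2: #####..###.
step 3: ####...##..
step 4: ###..#.#..#
step 5: ##...###..#
step 6: #..#.##...#
step 7: #..###..#.#
step 8: #..##...###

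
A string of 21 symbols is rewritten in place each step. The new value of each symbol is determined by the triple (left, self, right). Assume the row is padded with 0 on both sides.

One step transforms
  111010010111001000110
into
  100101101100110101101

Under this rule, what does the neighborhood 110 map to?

At position 2 the neighborhood is 110; the next row has 0 there.

0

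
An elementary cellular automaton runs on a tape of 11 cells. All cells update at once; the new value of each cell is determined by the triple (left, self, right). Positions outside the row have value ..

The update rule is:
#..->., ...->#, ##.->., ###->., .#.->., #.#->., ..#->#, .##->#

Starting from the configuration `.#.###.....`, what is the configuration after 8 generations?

#..#...####
..#..###...
##..##...##
#..##..###.
..##..##...
###..##..##
#...##..##.
..###..##..

..###..##..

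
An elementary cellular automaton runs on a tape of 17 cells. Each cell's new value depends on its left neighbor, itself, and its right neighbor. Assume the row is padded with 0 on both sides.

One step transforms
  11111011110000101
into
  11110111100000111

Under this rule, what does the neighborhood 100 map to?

0

At position 10 the neighborhood is 100; the next row has 0 there.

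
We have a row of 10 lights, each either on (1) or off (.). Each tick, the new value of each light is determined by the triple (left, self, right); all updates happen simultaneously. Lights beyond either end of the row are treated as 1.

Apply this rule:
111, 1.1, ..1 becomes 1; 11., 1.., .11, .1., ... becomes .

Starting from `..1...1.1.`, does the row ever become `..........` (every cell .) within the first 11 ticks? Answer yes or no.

tick 1: .1...1.1.1
tick 2: 1...1.1.1.
tick 3: ...1.1.1.1
tick 4: ..1.1.1.1.
tick 5: .1.1.1.1.1
tick 6: 1.1.1.1.1.
tick 7: .1.1.1.1.1  (repeats tick 5; period 2)
tick 11: .1.1.1.1.1
tick 11 is .1.1.1.1.1, still not uniform .

no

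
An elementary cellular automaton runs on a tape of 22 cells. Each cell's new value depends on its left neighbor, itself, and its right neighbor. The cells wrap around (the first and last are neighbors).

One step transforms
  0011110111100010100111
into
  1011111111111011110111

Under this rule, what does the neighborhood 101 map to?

1

At position 6 the neighborhood is 101; the next row has 1 there.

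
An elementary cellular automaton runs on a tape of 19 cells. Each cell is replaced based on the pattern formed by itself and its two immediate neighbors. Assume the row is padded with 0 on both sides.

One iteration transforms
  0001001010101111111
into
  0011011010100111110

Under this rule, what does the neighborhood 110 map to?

0

At position 18 the neighborhood is 110; the next row has 0 there.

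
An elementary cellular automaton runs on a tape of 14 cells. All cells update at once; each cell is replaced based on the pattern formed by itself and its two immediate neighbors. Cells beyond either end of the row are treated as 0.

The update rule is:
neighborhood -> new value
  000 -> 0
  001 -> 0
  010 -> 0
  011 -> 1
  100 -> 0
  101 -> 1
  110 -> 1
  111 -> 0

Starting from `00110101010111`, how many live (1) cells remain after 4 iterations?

00111010101101
00101101011110
00011110110010
00010011110000
count of 1: 5

5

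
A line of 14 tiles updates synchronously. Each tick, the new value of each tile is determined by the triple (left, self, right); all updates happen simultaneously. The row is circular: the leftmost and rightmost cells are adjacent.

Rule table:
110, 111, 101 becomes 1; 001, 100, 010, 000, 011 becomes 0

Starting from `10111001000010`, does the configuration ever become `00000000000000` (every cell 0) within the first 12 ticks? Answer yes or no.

yes

01011000000001
10101000000000
01010000000000
00100000000000
00000000000000
all cells are 0 at tick 5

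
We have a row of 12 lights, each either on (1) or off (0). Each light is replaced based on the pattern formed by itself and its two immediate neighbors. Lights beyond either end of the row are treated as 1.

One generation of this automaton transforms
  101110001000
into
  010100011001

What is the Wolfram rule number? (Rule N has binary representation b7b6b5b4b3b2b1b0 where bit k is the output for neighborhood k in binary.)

166

position 3: 111 → 1  (bit 7 = 1)
position 0: 110 → 0  (bit 6 = 0)
position 1: 101 → 1  (bit 5 = 1)
position 5: 100 → 0  (bit 4 = 0)
position 2: 011 → 0  (bit 3 = 0)
position 8: 010 → 1  (bit 2 = 1)
position 7: 001 → 1  (bit 1 = 1)
position 6: 000 → 0  (bit 0 = 0)
bits b7..b0 = 10100110 = 166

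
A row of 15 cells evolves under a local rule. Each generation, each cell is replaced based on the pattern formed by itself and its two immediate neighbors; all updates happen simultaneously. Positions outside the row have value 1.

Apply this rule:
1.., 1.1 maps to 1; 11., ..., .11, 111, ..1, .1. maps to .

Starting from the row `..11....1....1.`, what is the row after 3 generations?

1.1...1....1...

1...1....1....1
.1...1....1....
1.1...1....1...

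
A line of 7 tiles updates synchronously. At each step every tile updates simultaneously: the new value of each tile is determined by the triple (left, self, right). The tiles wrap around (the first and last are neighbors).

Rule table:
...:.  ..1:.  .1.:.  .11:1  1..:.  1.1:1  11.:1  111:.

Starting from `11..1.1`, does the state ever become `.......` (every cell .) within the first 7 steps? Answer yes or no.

yes

.1...11
1....11
1....1.
......1
.......
all cells are . at step 5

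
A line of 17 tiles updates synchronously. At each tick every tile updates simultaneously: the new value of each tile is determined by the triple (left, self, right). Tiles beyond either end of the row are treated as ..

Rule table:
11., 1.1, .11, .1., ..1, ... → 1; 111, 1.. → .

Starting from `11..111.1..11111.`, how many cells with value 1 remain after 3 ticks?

11.11.111.11...1.
1111111.1111.111.
1.....111..111.1.
count of 1: 8

8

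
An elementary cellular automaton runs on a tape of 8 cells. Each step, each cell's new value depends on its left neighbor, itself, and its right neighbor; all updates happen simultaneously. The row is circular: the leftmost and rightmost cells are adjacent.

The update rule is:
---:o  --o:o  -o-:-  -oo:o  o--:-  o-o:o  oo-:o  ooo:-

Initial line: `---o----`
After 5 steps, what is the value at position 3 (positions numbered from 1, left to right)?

-

ooo--ooo
--o-oo--
oo-ooo-o
-ooo-ooo
oo-ooo-o
position 3 holds -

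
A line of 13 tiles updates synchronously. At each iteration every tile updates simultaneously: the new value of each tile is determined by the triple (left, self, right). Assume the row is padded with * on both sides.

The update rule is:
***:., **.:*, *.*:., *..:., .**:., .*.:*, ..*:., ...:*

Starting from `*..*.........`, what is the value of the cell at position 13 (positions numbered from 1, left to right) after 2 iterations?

iteration 1: *..*.*******.
iteration 2: *..*.......*.
position 13 holds .

.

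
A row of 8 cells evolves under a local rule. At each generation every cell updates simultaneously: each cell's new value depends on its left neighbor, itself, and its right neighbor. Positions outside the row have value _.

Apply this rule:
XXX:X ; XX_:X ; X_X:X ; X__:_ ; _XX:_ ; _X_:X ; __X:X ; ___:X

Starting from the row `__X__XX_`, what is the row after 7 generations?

XXX_X_X_
_XXXXXX_
X_XXXXX_
XX_XXXX_
_XX_XXX_
X_XX_XX_
XX_XX_X_

XX_XX_X_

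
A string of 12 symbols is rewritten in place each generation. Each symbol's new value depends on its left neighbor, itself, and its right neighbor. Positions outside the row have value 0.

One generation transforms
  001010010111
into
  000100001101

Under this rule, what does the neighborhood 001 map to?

0

At position 1 the neighborhood is 001; the next row has 0 there.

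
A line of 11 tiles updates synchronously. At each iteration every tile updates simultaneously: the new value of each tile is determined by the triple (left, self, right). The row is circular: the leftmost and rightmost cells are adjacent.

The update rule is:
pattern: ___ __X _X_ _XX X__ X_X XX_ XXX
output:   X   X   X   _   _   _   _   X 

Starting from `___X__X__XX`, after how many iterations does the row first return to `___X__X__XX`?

17

iteration 1: _XXX_XX_X__
iteration 2: X_X_____X_X
iteration 3: __X_XXXXX__
iteration 4: XXX__XXX__X
iteration 5: XX__X_X__X_
iteration 6: ___XX_X_XX_
iteration 7: XXX___X____
iteration 8: _X__XXX_XXX
iteration 9: _X_X_X___X_
iteration 10: XX_X_X_XXX_
iteration 11: ___X_X__X__
iteration 12: XXXX_X_XX_X
iteration 13: XXX__X_____
iteration 14: _X__XX_XXXX
iteration 15: _X_X____XX_
iteration 16: XX_X_XXX___
iteration 17: ___X__X__XX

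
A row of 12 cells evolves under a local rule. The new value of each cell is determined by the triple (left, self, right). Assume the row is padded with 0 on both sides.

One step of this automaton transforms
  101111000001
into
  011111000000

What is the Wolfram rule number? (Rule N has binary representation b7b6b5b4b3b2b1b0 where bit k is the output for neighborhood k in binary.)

232

position 3: 111 → 1  (bit 7 = 1)
position 5: 110 → 1  (bit 6 = 1)
position 1: 101 → 1  (bit 5 = 1)
position 6: 100 → 0  (bit 4 = 0)
position 2: 011 → 1  (bit 3 = 1)
position 0: 010 → 0  (bit 2 = 0)
position 10: 001 → 0  (bit 1 = 0)
position 7: 000 → 0  (bit 0 = 0)
bits b7..b0 = 11101000 = 232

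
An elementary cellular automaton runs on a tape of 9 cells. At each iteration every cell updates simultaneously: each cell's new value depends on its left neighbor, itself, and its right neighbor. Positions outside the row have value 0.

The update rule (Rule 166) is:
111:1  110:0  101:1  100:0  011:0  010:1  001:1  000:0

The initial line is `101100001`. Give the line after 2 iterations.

110000011
000000100

000000100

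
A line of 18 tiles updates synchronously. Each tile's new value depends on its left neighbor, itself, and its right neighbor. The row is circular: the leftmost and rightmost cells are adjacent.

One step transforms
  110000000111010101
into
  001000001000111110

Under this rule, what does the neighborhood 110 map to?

At position 1 the neighborhood is 110; the next row has 0 there.

0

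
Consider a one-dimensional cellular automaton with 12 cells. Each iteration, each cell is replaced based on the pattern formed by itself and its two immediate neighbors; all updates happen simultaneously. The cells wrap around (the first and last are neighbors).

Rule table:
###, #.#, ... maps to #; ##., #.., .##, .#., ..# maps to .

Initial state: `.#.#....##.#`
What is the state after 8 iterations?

#.#..##...#.
.#......#..#
#..####.....
....##..###.
###......#..
.#..####....
.....##..###
.###......#.

.###......#.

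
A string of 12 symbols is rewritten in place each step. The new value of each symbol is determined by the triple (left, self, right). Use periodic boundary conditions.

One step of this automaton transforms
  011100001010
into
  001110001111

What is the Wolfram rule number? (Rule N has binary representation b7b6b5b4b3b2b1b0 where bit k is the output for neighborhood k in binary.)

position 2: 111 → 1  (bit 7 = 1)
position 3: 110 → 1  (bit 6 = 1)
position 9: 101 → 1  (bit 5 = 1)
position 4: 100 → 1  (bit 4 = 1)
position 1: 011 → 0  (bit 3 = 0)
position 8: 010 → 1  (bit 2 = 1)
position 0: 001 → 0  (bit 1 = 0)
position 5: 000 → 0  (bit 0 = 0)
bits b7..b0 = 11110100 = 244

244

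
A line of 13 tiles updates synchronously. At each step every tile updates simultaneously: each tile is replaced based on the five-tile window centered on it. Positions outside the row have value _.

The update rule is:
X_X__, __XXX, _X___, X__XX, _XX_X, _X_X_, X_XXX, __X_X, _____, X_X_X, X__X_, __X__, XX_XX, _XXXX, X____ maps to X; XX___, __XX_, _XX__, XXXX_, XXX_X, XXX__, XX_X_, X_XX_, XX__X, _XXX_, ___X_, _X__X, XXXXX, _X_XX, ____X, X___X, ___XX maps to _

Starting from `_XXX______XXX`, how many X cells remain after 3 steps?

_X___XXX__X__
_XX__X___XXXX
____XXX__XX__
count of X: 5

5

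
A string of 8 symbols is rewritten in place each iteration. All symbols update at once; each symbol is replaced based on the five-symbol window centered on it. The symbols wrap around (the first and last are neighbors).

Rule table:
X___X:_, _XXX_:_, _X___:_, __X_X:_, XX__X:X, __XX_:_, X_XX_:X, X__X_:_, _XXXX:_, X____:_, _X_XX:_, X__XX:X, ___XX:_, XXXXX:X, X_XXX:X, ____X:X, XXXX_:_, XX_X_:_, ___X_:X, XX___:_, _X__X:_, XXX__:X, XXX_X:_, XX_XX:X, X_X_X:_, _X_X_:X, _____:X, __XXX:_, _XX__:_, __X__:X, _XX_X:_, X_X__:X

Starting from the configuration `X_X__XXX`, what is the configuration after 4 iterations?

____XX__

__X_X___
XX_XX__X
__XX_XX_
____XX__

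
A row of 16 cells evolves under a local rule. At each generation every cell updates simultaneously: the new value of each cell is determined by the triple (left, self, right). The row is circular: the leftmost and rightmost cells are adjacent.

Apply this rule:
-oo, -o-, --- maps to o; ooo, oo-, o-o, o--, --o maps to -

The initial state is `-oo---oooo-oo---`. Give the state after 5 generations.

generation 1: -o--o-o----o--oo
generation 2: -o--o-o-oo-o--o-
generation 3: -o--o-o-o--o--o-
generation 4: -o--o-o-o--o--o-  (fixed point — unchanged through generation 5)

-o--o-o-o--o--o-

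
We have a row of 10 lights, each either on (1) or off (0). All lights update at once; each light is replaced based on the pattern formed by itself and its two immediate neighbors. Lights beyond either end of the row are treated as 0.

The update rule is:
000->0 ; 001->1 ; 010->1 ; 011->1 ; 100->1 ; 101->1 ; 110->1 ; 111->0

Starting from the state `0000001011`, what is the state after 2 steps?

step 1: 0000011111
step 2: 0000110001

0000110001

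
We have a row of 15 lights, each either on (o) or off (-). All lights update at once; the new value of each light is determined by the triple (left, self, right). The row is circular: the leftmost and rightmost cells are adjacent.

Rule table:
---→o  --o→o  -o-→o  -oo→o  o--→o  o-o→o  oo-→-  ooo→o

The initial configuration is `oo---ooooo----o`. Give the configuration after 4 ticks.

tick 1: o-ooooooo-ooooo
tick 2: -ooooooo-oooooo
tick 3: ooooooo-oooooo-
tick 4: oooooo-oooooo-o

oooooo-oooooo-o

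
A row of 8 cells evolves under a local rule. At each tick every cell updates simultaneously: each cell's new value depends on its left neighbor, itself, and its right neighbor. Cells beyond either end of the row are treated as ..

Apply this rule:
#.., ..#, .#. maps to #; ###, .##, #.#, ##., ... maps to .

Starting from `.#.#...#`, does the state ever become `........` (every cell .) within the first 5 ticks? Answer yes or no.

tick 1: ##.##.##
tick 2: ........
all cells are . at tick 2

yes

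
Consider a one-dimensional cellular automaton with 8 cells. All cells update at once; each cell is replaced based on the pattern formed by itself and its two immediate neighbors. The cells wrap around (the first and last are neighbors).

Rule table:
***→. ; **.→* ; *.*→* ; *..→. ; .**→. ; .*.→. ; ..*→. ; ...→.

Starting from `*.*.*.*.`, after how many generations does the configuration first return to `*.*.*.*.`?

2

generation 1: .*.*.*.*
generation 2: *.*.*.*.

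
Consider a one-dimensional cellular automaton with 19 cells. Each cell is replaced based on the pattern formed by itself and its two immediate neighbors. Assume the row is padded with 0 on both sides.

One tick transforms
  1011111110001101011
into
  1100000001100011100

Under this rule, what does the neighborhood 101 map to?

At position 1 the neighborhood is 101; the next row has 1 there.

1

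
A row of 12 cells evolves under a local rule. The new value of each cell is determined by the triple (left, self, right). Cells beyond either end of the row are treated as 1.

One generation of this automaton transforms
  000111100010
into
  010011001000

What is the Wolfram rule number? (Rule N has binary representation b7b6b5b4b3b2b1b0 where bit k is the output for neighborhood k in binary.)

129

position 4: 111 → 1  (bit 7 = 1)
position 6: 110 → 0  (bit 6 = 0)
position 11: 101 → 0  (bit 5 = 0)
position 0: 100 → 0  (bit 4 = 0)
position 3: 011 → 0  (bit 3 = 0)
position 10: 010 → 0  (bit 2 = 0)
position 2: 001 → 0  (bit 1 = 0)
position 1: 000 → 1  (bit 0 = 1)
bits b7..b0 = 10000001 = 129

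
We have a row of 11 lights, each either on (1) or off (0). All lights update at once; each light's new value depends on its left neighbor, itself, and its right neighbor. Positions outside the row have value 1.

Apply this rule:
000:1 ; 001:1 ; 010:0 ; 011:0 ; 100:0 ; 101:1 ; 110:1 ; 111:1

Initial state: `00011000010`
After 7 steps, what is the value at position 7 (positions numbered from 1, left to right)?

01101011101
10110101110
11011010111
11101101011
11110110101
11111011010
11111101101
position 7 holds 0

0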